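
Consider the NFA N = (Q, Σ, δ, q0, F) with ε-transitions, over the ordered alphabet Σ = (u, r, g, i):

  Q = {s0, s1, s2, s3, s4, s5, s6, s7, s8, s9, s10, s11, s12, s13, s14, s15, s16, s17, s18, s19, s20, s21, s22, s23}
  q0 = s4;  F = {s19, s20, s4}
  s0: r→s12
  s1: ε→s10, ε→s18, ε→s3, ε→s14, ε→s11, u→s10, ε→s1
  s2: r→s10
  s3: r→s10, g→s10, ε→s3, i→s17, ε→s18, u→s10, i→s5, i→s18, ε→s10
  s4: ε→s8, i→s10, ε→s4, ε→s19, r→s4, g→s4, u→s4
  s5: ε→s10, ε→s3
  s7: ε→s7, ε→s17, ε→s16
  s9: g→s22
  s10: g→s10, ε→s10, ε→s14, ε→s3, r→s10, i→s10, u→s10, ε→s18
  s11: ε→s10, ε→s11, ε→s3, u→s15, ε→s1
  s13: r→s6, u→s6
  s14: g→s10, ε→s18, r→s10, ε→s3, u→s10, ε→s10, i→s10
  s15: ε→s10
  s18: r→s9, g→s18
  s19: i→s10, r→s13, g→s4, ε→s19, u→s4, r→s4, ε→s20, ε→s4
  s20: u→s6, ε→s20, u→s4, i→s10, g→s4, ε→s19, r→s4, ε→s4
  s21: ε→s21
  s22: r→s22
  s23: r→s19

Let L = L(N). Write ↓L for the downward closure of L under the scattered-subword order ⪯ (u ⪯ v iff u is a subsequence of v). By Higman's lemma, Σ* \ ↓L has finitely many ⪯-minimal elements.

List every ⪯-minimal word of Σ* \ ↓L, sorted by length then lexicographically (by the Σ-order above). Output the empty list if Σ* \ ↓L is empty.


|Q|=24, |F|=3, |δ|=75 (36 ε).
min D↑ (2 st, q0=0, F={1}): 0:u→0,r→0,g→0,i→1 1:u→1,r→1,g→1,i→1 (ε-aug+det+¬).
'i': N↓-sim [14, 8] end={s10,s14,s17,s18,s22,s3,s5,s9} ∉↓L; 1/1 deletions ∈↓L.
1 obstructions.

A = [i].


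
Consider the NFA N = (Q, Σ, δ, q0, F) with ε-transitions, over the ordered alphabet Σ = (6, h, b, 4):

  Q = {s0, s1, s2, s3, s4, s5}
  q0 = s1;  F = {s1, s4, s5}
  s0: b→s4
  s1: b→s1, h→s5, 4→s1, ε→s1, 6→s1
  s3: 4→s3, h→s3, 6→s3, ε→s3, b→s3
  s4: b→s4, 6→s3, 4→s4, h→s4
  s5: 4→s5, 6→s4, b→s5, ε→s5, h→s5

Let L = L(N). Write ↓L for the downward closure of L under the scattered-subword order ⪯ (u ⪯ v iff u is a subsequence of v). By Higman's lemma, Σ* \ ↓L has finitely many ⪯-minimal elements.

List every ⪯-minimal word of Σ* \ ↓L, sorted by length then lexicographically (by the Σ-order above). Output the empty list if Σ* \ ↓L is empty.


|Q|=6, |F|=3, |δ|=20 (3 ε).
min D↑ (4 st, q0=0, F={3}): 0:6→0,h→1,b→0,4→0 1:6→2,h→1,b→1,4→1 2:6→3,h→2,b→2,4→2 3:6→3,h→3,b→3,4→3.
'h66': N↓-sim [4, 3, 2, 1] end={s3} — reject; 3/3 single-dels accept.
1 obstructions.

min(Σ*\↓L) = [h66].


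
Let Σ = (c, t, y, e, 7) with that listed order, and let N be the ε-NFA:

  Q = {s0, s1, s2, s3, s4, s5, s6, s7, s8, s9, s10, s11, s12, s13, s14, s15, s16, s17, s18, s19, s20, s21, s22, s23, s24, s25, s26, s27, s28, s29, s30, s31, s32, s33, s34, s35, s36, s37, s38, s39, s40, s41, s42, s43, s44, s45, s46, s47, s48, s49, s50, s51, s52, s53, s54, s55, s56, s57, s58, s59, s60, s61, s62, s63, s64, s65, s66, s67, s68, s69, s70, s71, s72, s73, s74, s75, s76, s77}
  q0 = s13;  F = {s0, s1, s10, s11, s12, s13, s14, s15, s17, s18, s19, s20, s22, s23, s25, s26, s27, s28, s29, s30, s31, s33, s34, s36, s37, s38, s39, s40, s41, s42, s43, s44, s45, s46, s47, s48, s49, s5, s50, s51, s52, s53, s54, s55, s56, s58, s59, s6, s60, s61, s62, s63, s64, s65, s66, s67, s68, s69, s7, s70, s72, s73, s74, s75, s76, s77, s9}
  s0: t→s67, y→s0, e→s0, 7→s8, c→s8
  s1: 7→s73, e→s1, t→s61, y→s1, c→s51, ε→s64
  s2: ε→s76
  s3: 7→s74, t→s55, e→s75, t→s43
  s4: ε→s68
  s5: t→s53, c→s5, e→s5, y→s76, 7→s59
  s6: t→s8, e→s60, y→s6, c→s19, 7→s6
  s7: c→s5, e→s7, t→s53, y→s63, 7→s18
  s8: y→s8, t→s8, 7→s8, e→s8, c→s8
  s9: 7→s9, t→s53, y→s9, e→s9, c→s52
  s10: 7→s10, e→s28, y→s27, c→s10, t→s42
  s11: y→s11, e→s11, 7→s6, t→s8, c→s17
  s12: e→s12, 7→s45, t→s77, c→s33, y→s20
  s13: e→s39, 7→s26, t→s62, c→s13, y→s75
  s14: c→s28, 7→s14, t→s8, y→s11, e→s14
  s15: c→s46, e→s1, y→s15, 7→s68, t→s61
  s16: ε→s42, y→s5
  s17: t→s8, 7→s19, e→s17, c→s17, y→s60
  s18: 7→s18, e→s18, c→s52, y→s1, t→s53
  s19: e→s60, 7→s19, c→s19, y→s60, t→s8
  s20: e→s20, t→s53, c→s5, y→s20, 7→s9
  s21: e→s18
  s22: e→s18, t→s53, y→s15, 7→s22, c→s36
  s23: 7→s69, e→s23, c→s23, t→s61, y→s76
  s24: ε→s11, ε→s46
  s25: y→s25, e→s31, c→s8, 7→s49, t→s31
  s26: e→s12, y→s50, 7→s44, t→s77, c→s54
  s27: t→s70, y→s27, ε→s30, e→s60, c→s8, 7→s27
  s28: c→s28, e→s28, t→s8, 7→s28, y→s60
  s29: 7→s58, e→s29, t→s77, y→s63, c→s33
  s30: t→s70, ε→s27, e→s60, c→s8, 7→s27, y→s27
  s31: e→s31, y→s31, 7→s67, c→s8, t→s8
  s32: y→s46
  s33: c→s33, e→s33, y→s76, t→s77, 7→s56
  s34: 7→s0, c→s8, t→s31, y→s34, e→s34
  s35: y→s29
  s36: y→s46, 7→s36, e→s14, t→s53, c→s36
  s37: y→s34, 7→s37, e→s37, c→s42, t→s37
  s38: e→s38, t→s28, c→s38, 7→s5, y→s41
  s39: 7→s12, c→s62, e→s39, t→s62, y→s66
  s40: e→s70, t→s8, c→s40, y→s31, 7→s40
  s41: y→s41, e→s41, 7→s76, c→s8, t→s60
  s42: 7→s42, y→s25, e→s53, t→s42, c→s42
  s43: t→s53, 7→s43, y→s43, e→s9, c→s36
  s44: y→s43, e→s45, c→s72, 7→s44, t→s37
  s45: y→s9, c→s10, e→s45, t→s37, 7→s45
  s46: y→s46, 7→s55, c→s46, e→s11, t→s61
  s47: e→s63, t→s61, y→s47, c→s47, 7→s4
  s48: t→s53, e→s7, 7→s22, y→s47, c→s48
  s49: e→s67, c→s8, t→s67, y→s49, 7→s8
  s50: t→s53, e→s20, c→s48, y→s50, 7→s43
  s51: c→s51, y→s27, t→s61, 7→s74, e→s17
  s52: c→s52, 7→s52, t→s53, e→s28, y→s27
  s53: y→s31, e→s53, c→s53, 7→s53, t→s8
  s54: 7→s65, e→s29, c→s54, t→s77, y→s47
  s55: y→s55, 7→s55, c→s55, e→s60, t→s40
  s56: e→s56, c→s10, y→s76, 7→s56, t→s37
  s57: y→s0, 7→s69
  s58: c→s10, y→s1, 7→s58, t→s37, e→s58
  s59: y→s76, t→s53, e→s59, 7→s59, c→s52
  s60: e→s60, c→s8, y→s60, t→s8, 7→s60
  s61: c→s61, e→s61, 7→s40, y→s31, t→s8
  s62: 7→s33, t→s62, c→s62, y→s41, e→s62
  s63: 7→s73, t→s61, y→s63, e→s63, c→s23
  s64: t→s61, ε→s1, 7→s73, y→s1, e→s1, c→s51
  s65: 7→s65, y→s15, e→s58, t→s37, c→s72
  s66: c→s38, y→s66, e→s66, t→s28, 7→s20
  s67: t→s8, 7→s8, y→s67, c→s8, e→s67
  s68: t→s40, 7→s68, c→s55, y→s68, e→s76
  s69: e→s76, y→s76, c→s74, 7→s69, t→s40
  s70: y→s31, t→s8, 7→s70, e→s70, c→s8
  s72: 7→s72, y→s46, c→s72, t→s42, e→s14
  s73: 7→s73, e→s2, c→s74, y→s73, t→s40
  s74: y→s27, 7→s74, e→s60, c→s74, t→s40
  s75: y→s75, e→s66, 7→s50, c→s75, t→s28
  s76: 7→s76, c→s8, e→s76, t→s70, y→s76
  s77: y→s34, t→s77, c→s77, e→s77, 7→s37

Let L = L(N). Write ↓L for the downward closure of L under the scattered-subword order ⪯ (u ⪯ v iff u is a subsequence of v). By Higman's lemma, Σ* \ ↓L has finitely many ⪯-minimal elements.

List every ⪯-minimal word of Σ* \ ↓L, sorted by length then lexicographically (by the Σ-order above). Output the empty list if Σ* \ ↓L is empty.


Antichain: [tyc, ytt, ecyc, 7ty77, 77cet, 7cy7ec].

|Q|=78, |F|=67, |δ|=359 (9 ε).
min D↑ (66 st, q0=0, F={14}): 0:c→0,t→1,y→2,e→3,7→4 1:c→1,t→1,y→5,e→1,7→6 2:c→2,t→7,y→2,e→8,7→9 3:c→1,t→1,y→8,e→3,7→10 4:c→11,t→12,y→9,e→10,7→13 5:c→14,t→15,y→5,e→5,7→16 6:c→6,t→12,y→16,e→6,7→17 7:c→7,t→14,y→15,e→7,7→7 8:c→18,t→7,y→8,e→8,7→19 9:c→20,t→21,y→9,e→19,7→22 10:c→6,t→12,y→19,e→10,7→23 11:c→11,t→12,y→24,e→25,7→26 12:c→12,t→12,y→27,e→12,7→28 13:c→29,t→28,y→22,e→23,7→13 14:c→14,t→14,y→14,e→14,7→14 15:c→14,t→14,y→15,e→15,7→15 16:c→14,t→30,y→16,e→16,7→16 17:c→31,t→28,y→16,e→17,7→17 18:c→18,t→7,y→5,e→18,7→32 19:c→32,t→21,y→19,e→19,7→33 20:c→20,t→21,y→24,e→34,7→35 21:c→21,t→14,y→36,e→21,7→21 22:c→37,t→21,y→22,e→33,7→22 23:c→31,t→28,y→33,e→23,7→23 24:c→24,t→38,y→24,e→39,7→40 25:c→6,t→12,y→39,e→25,7→41 26:c→29,t→28,y→42,e→41,7→26 27:c→14,t→36,y→27,e→27,7→43 28:c→44,t→28,y→27,e→28,7→28 29:c→29,t→44,y→45,e→46,7→29 30:c→14,t→14,y→36,e→30,7→30 31:c→31,t→44,y→47,e→7,7→31 32:c→32,t→21,y→16,e→32,7→48 33:c→49,t→21,y→33,e→33,7→33 34:c→32,t→21,y→39,e→34,7→50 35:c→37,t→21,y→42,e→50,7→35 36:c→14,t→14,y→36,e→36,7→51 37:c→37,t→21,y→45,e→46,7→37 38:c→38,t→14,y→36,e→38,7→52 39:c→53,t→38,y→39,e→39,7→54 40:c→55,t→52,y→40,e→16,7→40 41:c→31,t→28,y→56,e→41,7→41 42:c→45,t→38,y→42,e→56,7→40 43:c→14,t→51,y→43,e→43,7→14 44:c→44,t→44,y→57,e→21,7→44 45:c→45,t→38,y→45,e→58,7→55 46:c→7,t→14,y→58,e→46,7→46 47:c→14,t→30,y→47,e→15,7→47 48:c→49,t→21,y→16,e→48,7→48 49:c→49,t→21,y→47,e→7,7→49 50:c→49,t→21,y→56,e→50,7→50 51:c→14,t→14,y→51,e→51,7→14 52:c→52,t→14,y→36,e→30,7→52 53:c→53,t→38,y→16,e→53,7→59 54:c→60,t→52,y→54,e→16,7→54 55:c→55,t→52,y→55,e→15,7→55 56:c→61,t→38,y→56,e→56,7→54 57:c→14,t→36,y→57,e→36,7→62 58:c→63,t→14,y→58,e→58,7→64 59:c→60,t→52,y→16,e→16,7→59 60:c→60,t→52,y→47,e→15,7→60 61:c→61,t→38,y→47,e→63,7→60 62:c→14,t→51,y→62,e→51,7→14 63:c→63,t→14,y→15,e→63,7→65 64:c→65,t→14,y→64,e→15,7→64 65:c→65,t→14,y→15,e→15,7→65.
'tyc': N↓-sim [70, 24, 13, 1] end={s8} — reject; 3/3 del acc.
'ytt': N↓-sim [70, 52, 9, 1] end={s8} — reject; 3/3 deletions ∈↓L.
'ecyc': run [70, 52, 34, 13, 1] end={s8} — reject; 4/4 del acc.
'7ty77': run [70, 63, 14, 7, 4, 1] end={s8} ∉↓L; 5/5 deletions ∈↓L.
'77cet': N↓-sim [70, 63, 49, 27, 14, 1] end={s8} — reject; 5/5 deletions ∈↓L.
'7cy7ec': run [70, 63, 55, 33, 20, 8, 1] end={s8} — reject; 6/6 single-dels accept.
6 minimals (antichain).


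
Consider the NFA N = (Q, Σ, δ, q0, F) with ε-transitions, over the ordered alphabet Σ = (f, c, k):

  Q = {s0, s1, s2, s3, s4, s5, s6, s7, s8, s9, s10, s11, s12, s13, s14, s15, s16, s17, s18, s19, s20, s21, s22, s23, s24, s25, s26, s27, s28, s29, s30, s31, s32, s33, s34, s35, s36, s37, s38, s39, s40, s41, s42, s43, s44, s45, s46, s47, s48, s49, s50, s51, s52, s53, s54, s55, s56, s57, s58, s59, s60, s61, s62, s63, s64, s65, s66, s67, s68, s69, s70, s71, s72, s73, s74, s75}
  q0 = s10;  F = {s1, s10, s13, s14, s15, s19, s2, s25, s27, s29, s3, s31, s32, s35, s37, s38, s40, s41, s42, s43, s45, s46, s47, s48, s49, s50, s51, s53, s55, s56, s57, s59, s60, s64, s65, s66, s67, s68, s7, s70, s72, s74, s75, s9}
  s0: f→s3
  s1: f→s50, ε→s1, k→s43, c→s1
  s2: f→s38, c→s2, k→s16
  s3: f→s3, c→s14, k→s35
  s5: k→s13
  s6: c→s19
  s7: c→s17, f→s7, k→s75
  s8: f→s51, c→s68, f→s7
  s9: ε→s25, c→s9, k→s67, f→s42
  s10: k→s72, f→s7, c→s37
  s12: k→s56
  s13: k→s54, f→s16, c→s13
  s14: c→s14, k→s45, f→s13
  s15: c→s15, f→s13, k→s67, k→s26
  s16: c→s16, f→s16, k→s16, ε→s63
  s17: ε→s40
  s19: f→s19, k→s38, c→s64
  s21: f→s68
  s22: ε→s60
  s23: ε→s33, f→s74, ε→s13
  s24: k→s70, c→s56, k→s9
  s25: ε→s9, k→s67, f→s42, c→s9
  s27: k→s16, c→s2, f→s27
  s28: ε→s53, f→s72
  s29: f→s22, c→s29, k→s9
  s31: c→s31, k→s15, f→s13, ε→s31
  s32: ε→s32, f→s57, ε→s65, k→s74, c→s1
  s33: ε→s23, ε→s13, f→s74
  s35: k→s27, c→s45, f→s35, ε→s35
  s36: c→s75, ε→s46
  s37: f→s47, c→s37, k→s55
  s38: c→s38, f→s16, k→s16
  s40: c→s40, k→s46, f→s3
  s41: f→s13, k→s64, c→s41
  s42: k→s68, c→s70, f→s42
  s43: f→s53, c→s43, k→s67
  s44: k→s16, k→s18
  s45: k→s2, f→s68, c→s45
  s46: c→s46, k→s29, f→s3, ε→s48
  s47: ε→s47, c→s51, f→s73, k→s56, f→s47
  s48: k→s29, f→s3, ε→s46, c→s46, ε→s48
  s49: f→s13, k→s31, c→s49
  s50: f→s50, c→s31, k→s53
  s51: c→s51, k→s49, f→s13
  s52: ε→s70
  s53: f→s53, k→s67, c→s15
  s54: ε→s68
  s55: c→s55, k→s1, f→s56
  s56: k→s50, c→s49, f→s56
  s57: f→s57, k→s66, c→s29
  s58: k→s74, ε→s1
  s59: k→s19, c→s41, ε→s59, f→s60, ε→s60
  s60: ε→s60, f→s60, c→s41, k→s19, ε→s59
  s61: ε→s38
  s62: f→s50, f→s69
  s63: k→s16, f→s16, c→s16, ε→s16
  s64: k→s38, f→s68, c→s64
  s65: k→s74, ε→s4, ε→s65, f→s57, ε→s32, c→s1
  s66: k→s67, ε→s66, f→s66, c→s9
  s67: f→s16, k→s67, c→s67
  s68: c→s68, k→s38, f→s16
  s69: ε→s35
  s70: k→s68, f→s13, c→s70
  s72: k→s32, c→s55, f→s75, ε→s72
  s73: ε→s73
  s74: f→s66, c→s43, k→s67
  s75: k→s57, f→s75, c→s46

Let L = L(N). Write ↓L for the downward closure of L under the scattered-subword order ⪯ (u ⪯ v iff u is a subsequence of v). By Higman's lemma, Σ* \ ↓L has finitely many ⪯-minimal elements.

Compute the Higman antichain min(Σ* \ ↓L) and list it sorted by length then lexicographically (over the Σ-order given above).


min(Σ*\↓L) = [cfcff, kkkkf, fcfkkk].

|Q|=76, |F|=44, |δ|=196 (36 ε).
min D↑ (41 st, q0=0, F={29}): 0:f→1,c→2,k→3 1:f→1,c→4,k→5 2:f→6,c→2,k→7 3:f→5,c→7,k→8 4:f→9,c→4,k→10 5:f→5,c→10,k→11 6:f→6,c→12,k→13 7:f→13,c→7,k→14 8:f→11,c→14,k→15 9:f→9,c→16,k→17 10:f→9,c→10,k→18 11:f→11,c→18,k→19 12:f→20,c→12,k→21 13:f→13,c→21,k→22 14:f→22,c→14,k→23 15:f→19,c→23,k→24 16:f→20,c→16,k→25 17:f→17,c→25,k→26 18:f→27,c→18,k→28 19:f→19,c→28,k→24 20:f→29,c→20,k→30 21:f→20,c→21,k→31 22:f→22,c→31,k→32 23:f→32,c→23,k→24 24:f→29,c→24,k→24 25:f→30,c→25,k→33 26:f→26,c→33,k→29 27:f→27,c→34,k→35 28:f→36,c→28,k→24 29:f→29,c→29,k→29 30:f→29,c→30,k→37 31:f→20,c→31,k→38 32:f→32,c→38,k→24 33:f→37,c→33,k→29 34:f→20,c→34,k→39 35:f→35,c→39,k→37 36:f→36,c→40,k→30 37:f→29,c→37,k→29 38:f→20,c→38,k→24 39:f→30,c→39,k→37 40:f→20,c→40,k→30 (ε-aug+det+¬).
'cfcff': |S_i|=[52, 42, 31, 18, 6, 2] end={s16,s63} rej; 5/5 single-dels accept.
'kkkkf': N↓-sim [52, 44, 35, 21, 7, 2] end={s16,s63} ∉↓L; 5/5 single-dels accept.
'fcfkkk': N↓-sim [52, 42, 33, 20, 11, 5, 2] end={s16,s63} ∉↓L; 6/6 single-dels accept.
3 obstructions.


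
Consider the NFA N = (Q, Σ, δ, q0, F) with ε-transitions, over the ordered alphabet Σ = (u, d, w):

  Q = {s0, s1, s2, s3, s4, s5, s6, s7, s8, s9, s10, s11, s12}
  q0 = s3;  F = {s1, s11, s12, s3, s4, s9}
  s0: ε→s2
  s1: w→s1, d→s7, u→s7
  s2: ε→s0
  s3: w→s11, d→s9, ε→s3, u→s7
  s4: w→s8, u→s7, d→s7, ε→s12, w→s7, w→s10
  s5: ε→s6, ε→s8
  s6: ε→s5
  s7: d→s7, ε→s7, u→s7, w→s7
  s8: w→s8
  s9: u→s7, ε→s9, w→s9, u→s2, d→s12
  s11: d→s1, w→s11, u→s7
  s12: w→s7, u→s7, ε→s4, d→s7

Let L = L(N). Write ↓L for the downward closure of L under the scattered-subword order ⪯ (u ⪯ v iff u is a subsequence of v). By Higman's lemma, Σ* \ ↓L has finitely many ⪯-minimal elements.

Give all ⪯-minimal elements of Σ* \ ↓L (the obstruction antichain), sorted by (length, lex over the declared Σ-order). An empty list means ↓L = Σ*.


min(Σ*\↓L) = [u, ddd, ddw, wdd].

|Q|=13, |F|=6, |δ|=35 (10 ε).
min D↑ (6 st, q0=0, F={1}): 0:u→1,d→2,w→3 1:u→1,d→1,w→1 2:u→1,d→4,w→2 3:u→1,d→5,w→3 4:u→1,d→1,w→1 5:u→1,d→1,w→5 [Hopcroft].
'u': run [11, 3] end={s0,s2,s7} ∉↓L; 1/1 single-dels accept.
'ddd': |S_i|=[11, 9, 5, 1] end={s7} ∉↓L; 3/3 single-dels accept.
'ddw': |S_i|=[11, 9, 5, 3] end={s10,s7,s8} ∉↓L; 3/3 deletions ∈↓L.
'wdd': run [11, 10, 6, 1] end={s7} rej; 3/3 single-dels accept.
4 obstructions.


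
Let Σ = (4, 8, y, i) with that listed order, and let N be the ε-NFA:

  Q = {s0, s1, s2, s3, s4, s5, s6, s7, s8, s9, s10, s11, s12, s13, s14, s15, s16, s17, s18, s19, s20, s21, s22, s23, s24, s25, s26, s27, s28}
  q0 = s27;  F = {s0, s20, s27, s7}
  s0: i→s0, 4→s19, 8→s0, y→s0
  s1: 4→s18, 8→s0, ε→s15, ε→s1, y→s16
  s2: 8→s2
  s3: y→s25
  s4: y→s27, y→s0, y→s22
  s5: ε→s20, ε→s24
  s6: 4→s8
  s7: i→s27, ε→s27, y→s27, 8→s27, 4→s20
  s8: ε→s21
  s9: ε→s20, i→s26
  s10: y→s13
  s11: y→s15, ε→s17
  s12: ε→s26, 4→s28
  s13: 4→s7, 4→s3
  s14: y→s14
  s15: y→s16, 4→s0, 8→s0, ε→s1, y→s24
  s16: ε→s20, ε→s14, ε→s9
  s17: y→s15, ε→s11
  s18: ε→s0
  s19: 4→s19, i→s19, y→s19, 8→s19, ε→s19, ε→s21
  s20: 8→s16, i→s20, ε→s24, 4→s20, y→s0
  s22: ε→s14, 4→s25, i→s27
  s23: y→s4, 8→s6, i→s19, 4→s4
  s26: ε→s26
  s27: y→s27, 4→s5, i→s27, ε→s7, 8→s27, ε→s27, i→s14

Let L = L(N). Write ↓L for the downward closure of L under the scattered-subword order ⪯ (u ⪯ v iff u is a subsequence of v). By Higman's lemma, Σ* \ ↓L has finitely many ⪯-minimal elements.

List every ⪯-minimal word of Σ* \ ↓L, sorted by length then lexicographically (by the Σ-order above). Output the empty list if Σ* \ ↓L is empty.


A = [4y4].

|Q|=29, |F|=4, |δ|=70 (22 ε).
min D↑ (4 st, q0=0, F={3}): 0:4→1,8→0,y→0,i→0 1:4→1,8→1,y→2,i→1 2:4→3,8→2,y→2,i→2 3:4→3,8→3,y→3,i→3 (ε-aug+det+¬).
'4y4': run [12, 10, 4, 2] end={s19,s21} — reject; 3/3 deletions ∈↓L.
1 minimals (antichain).


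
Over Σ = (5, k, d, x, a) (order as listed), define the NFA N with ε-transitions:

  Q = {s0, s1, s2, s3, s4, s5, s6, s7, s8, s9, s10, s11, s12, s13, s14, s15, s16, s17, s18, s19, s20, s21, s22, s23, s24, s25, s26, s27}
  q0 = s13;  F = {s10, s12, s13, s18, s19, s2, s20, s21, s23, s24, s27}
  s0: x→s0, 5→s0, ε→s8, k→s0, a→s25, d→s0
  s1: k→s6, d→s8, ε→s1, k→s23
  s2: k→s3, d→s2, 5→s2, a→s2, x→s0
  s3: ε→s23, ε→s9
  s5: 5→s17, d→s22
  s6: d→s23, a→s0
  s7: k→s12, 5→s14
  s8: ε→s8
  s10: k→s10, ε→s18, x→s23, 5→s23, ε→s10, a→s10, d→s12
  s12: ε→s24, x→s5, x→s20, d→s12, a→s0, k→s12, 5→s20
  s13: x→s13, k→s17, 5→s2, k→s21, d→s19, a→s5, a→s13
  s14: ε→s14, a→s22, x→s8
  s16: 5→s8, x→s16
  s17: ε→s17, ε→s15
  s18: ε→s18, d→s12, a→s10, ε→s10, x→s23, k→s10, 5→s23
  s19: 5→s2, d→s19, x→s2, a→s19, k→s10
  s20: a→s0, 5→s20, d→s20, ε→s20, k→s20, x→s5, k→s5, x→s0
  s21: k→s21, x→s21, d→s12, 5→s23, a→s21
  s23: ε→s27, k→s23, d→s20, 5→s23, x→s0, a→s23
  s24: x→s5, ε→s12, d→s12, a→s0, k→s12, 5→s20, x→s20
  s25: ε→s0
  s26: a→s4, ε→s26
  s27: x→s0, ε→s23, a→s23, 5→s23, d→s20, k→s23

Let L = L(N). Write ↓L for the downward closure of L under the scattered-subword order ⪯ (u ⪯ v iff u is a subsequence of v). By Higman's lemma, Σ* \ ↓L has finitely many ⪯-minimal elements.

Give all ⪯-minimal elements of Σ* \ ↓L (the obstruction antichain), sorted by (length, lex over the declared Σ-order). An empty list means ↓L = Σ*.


min(Σ*\↓L) = [5x, kda, dxx].

|Q|=28, |F|=11, |δ|=99 (19 ε).
min D↑ (9 st, q0=0, F={5}): 0:5→1,k→2,d→3,x→0,a→0 1:5→1,k→4,d→1,x→5,a→1 2:5→4,k→2,d→6,x→2,a→2 3:5→1,k→7,d→3,x→1,a→3 4:5→4,k→4,d→8,x→5,a→4 5:5→5,k→5,d→5,x→5,a→5 6:5→8,k→6,d→6,x→8,a→5 7:5→4,k→7,d→6,x→4,a→7 8:5→8,k→8,d→8,x→5,a→5.
'5x': |S_i|=[20, 13, 7] end={s0,s15,s17,s22,s25,s5,s8} ∉↓L; 2/2 del acc.
'kda': |S_i|=[20, 17, 10, 3] end={s0,s25,s8} — reject; 3/3 deletions ∈↓L.
'dxx': run [20, 18, 13, 7] end={s0,s15,s17,s22,s25,s5,s8} rej; 3/3 single-dels accept.
3 minimals (antichain).


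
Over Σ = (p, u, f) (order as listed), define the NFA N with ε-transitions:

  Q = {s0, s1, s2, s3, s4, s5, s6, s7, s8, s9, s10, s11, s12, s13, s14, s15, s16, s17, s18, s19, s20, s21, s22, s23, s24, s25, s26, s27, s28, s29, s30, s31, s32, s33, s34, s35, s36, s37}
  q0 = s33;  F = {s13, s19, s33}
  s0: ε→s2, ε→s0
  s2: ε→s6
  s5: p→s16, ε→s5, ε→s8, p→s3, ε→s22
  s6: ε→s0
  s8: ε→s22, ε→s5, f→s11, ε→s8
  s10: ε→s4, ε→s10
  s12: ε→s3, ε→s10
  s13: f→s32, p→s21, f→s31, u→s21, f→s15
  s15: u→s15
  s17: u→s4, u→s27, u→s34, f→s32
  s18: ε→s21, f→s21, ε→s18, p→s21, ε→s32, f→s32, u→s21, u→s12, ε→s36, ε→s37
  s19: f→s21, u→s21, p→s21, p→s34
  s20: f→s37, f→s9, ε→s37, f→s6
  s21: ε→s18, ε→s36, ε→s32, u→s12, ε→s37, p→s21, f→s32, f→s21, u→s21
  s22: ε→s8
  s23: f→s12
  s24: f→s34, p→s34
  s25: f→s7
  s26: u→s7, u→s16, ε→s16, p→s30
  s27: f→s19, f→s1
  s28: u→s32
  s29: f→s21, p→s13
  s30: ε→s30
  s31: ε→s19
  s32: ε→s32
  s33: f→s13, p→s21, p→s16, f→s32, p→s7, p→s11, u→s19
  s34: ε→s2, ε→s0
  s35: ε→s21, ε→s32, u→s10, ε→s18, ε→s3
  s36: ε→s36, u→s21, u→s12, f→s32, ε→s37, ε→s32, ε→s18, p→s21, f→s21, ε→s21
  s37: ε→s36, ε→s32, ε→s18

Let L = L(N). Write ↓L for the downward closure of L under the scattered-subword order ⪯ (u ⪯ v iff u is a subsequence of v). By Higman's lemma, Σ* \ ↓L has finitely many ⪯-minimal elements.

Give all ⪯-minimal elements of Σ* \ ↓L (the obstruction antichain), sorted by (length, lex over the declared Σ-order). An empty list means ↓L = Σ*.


Antichain: [p, uu, uf, fu, fff].

|Q|=38, |F|=3, |δ|=98 (43 ε).
min D↑ (4 st, q0=0, F={1}): 0:p→1,u→2,f→3 1:p→1,u→1,f→1 2:p→1,u→1,f→1 3:p→1,u→1,f→2 (ε-aug+det+¬).
'p': run [21, 16] end={s0,s10,s11,s12,s16,s18,s2,s21,s3,s32,s34,s36,…} ∉↓L; 1/1 single-dels accept.
'uu': |S_i|=[21, 15, 10] end={s10,s12,s15,s18,s21,s3,s32,s36,s37,s4} rej; 2/2 deletions ∈↓L.
'uf': |S_i|=[21, 15, 9] end={s10,s12,s18,s21,s3,s32,s36,s37,s4} — reject; 2/2 deletions ∈↓L.
'fu': run [21, 17, 10] end={s10,s12,s15,s18,s21,s3,s32,s36,s37,s4} rej; 2/2 del acc.
'fff': |S_i|=[21, 17, 16, 9] end={s10,s12,s18,s21,s3,s32,s36,s37,s4} rej; 3/3 del acc.
5 obstructions.


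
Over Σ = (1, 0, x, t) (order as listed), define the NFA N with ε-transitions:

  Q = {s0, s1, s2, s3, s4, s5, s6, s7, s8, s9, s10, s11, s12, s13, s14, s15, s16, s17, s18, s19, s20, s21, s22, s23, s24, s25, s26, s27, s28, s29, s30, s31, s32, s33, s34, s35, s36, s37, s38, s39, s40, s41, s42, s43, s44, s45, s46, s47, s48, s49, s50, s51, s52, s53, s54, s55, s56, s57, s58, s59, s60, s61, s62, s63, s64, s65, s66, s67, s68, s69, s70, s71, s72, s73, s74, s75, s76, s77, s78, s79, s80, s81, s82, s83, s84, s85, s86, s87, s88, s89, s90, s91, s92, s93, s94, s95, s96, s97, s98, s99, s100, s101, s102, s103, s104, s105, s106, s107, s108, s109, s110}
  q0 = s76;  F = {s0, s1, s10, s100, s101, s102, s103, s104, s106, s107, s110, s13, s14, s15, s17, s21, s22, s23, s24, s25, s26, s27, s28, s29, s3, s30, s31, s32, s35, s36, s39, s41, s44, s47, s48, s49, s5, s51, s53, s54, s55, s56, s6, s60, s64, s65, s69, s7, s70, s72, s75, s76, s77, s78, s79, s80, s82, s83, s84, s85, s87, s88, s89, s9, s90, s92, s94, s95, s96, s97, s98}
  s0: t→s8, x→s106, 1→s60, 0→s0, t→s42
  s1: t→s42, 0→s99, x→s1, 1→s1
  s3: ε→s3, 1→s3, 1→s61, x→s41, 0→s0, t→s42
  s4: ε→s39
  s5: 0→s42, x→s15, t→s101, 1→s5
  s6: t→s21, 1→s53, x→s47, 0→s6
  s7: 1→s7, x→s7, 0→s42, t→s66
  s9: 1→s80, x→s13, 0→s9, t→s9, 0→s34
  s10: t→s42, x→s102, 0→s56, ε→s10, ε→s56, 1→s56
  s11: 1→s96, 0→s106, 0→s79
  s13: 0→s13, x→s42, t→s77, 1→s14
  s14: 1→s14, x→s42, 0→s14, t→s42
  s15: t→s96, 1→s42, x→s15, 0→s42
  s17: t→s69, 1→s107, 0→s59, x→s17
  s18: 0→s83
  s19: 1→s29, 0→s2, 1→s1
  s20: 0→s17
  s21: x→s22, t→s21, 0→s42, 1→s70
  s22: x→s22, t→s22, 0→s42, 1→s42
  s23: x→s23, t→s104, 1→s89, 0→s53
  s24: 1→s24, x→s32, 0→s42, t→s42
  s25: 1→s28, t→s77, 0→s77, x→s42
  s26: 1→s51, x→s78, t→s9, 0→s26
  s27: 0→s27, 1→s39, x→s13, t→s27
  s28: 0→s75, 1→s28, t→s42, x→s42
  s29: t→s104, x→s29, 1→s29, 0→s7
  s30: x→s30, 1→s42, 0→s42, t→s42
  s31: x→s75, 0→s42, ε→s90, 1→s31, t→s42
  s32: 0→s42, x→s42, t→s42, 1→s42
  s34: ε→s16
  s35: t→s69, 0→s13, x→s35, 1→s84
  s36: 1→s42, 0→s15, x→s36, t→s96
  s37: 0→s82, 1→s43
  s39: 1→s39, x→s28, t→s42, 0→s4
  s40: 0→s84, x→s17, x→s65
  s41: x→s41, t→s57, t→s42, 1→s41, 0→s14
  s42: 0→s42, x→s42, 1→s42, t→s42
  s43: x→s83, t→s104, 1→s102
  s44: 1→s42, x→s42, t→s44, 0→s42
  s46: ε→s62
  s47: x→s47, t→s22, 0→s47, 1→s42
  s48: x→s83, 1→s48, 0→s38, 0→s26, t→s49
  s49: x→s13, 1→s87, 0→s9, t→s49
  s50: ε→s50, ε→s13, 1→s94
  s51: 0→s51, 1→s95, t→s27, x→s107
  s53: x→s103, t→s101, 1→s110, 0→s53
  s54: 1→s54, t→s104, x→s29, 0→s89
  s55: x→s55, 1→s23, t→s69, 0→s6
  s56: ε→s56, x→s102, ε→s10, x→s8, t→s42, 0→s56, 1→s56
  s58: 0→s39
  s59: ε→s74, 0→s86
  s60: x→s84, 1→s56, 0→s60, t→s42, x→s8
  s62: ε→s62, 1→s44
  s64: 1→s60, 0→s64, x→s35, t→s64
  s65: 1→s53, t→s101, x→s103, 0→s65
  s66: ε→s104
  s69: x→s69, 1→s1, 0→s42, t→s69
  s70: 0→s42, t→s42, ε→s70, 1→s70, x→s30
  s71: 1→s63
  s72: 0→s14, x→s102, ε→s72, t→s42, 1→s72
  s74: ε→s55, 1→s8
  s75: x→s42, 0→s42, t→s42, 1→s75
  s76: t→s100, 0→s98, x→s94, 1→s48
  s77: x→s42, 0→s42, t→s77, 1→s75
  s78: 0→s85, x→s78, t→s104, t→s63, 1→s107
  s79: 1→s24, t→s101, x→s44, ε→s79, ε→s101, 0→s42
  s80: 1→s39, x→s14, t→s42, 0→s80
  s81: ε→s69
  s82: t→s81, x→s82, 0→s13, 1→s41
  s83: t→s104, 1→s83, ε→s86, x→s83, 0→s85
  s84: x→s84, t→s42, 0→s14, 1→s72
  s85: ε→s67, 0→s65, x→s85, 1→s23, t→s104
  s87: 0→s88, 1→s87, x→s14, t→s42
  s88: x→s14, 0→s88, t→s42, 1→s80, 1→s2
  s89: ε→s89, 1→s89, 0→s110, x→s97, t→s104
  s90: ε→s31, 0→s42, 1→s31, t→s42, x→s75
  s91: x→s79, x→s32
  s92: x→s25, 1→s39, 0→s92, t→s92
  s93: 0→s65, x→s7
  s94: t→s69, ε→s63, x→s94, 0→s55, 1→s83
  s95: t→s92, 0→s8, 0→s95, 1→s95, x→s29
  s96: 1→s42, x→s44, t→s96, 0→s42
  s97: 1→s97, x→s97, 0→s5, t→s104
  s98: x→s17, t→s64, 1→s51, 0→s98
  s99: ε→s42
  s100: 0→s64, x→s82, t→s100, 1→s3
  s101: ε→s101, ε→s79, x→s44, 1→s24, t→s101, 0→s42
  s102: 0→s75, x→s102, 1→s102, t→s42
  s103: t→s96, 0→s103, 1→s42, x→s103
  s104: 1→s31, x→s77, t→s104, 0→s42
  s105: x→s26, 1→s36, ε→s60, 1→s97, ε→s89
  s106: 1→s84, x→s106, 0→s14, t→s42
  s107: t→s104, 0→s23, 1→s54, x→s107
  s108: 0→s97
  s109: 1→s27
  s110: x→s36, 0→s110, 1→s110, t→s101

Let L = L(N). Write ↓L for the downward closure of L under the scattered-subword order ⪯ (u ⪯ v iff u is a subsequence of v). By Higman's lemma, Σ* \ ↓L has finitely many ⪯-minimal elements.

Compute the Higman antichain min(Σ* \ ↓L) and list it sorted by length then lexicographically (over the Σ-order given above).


Antichain: [xt0, t1t, 1txx, tx0x, x00x1, 011x00].

|Q|=111, |F|=71, |δ|=359 (30 ε).
min D↑ (69 st, q0=0, F={29}): 0:1→1,0→2,x→3,t→4 1:1→1,0→5,x→6,t→7 2:1→8,0→2,x→9,t→10 3:1→6,0→11,x→3,t→12 4:1→13,0→10,x→14,t→4 5:1→8,0→5,x→15,t→16 6:1→6,0→17,x→6,t→18 7:1→19,0→16,x→20,t→7 8:1→21,0→8,x→22,t→23 9:1→22,0→11,x→9,t→12 10:1→24,0→10,x→25,t→10 11:1→26,0→27,x→11,t→12 12:1→28,0→29,x→12,t→12 13:1→13,0→30,x→31,t→29 14:1→31,0→20,x→14,t→12 15:1→22,0→17,x→15,t→18 16:1→32,0→16,x→20,t→16 17:1→26,0→33,x→17,t→18 18:1→34,0→29,x→35,t→18 19:1→19,0→36,x→37,t→29 20:1→37,0→20,x→29,t→35 21:1→21,0→21,x→38,t→39 22:1→40,0→26,x→22,t→18 23:1→41,0→23,x→20,t→23 24:1→42,0→24,x→43,t→29 25:1→43,0→20,x→25,t→12 26:1→44,0→45,x→26,t→18 27:1→45,0→27,x→46,t→47 28:1→28,0→29,x→28,t→29 29:1→29,0→29,x→29,t→29 30:1→24,0→30,x→48,t→29 31:1→31,0→37,x→31,t→29 32:1→41,0→32,x→37,t→29 33:1→45,0→33,x→49,t→50 34:1→34,0→29,x→51,t→29 35:1→51,0→29,x→29,t→35 36:1→32,0→36,x→37,t→29 37:1→37,0→37,x→29,t→29 38:1→38,0→52,x→38,t→18 39:1→41,0→39,x→53,t→39 40:1→40,0→44,x→38,t→18 41:1→41,0→41,x→54,t→29 42:1→42,0→42,x→55,t→29 43:1→56,0→37,x→43,t→29 44:1→44,0→57,x→58,t→18 45:1→57,0→45,x→49,t→50 46:1→29,0→46,x→46,t→59 47:1→60,0→29,x→59,t→47 48:1→43,0→37,x→48,t→29 49:1→29,0→49,x→49,t→61 50:1→62,0→29,x→63,t→50 51:1→51,0→29,x→29,t→29 52:1→52,0→29,x→52,t→18 53:1→54,0→35,x→29,t→35 54:1→54,0→51,x→29,t→29 55:1→55,0→51,x→55,t→29 56:1→56,0→37,x→55,t→29 57:1→57,0→57,x→64,t→50 58:1→58,0→65,x→58,t→18 59:1→29,0→29,x→59,t→59 60:1→60,0→29,x→66,t→29 61:1→29,0→29,x→63,t→61 62:1→62,0→29,x→67,t→29 63:1→29,0→29,x→29,t→63 64:1→29,0→68,x→64,t→61 65:1→65,0→29,x→68,t→50 66:1→29,0→29,x→66,t→29 67:1→29,0→29,x→29,t→29 68:1→29,0→29,x→68,t→61.
'xt0': run [88, 61, 23, 2] end={s42,s99} rej; 3/3 del acc.
't1t': run [88, 55, 31, 3] end={s42,s57,s8} — reject; 3/3 deletions ∈↓L.
'1txx': N↓-sim [88, 71, 32, 9, 1] end={s42} — reject; 4/4 single-dels accept.
'tx0x': N↓-sim [88, 55, 24, 6, 1] end={s42} rej; 4/4 deletions ∈↓L.
'x00x1': run [88, 61, 42, 26, 10, 1] end={s42} — reject; 5/5 del acc.
'011x00': |S_i|=[88, 75, 49, 38, 26, 17, 1] end={s42} — reject; 6/6 del acc.
6 minimals (antichain).


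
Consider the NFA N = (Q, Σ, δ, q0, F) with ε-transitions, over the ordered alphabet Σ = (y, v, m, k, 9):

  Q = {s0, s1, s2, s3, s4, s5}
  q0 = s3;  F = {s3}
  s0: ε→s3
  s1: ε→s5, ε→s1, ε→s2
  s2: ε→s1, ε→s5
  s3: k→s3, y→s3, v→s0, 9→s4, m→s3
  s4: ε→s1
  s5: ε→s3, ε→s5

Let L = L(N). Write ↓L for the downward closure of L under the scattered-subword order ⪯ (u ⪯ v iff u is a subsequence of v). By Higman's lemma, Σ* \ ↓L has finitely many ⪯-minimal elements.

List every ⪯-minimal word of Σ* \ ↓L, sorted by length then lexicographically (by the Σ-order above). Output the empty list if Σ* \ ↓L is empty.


|Q|=6, |F|=1, |δ|=14 (9 ε).
min D↑ (1 st, q0=0, F={}): 0:y→0,v→0,m→0,k→0,9→0.
L(D↑) = ∅; no obstructions.

Antichain: [].


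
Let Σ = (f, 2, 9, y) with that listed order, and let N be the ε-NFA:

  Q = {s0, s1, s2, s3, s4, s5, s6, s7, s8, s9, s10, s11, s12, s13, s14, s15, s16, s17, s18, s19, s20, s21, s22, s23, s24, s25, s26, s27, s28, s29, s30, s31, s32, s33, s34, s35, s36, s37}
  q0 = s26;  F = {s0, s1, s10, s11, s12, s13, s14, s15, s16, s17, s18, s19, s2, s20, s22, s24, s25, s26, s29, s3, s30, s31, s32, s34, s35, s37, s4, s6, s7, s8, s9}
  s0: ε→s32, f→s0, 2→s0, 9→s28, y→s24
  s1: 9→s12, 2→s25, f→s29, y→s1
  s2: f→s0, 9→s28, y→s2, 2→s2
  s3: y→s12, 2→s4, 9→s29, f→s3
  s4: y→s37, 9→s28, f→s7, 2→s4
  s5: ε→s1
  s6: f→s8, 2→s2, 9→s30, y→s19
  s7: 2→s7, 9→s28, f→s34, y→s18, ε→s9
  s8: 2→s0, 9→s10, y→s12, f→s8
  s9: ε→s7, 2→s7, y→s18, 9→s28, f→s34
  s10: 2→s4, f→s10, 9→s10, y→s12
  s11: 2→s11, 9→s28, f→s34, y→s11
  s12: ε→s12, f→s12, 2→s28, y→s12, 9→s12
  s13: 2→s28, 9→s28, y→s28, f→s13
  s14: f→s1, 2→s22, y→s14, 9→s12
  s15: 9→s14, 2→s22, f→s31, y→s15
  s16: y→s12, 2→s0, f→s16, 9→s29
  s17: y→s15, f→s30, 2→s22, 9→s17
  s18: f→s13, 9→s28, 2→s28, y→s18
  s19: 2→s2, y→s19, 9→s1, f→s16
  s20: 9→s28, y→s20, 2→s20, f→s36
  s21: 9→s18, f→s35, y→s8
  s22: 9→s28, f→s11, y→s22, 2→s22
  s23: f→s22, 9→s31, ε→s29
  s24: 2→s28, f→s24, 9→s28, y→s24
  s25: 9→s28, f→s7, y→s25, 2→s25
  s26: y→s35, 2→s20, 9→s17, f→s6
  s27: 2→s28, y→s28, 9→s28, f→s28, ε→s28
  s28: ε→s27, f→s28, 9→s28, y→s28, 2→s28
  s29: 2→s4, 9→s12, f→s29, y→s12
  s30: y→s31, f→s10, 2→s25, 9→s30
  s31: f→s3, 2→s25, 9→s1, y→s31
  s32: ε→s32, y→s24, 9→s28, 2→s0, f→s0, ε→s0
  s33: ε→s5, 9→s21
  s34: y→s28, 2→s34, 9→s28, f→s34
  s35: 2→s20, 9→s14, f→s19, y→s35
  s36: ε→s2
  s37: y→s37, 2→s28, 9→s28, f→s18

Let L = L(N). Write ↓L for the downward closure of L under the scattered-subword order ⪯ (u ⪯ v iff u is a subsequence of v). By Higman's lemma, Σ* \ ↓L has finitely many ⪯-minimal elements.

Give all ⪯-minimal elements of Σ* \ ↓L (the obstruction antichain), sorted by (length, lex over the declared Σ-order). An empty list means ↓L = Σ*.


Antichain: [29, ffy2, y992, 92ffy].

|Q|=38, |F|=31, |δ|=150 (12 ε).
min D↑ (30 st, q0=0, F={9}): 0:f→1,2→2,9→3,y→4 1:f→5,2→6,9→7,y→8 2:f→6,2→2,9→9,y→2 3:f→7,2→10,9→3,y→11 4:f→8,2→2,9→12,y→4 5:f→5,2→13,9→14,y→15 6:f→13,2→6,9→9,y→6 7:f→14,2→16,9→7,y→17 8:f→18,2→6,9→19,y→8 9:f→9,2→9,9→9,y→9 10:f→20,2→10,9→9,y→10 11:f→17,2→10,9→12,y→11 12:f→19,2→10,9→15,y→12 13:f→13,2→13,9→9,y→21 14:f→14,2→22,9→14,y→15 15:f→15,2→9,9→15,y→15 16:f→23,2→16,9→9,y→16 17:f→24,2→16,9→19,y→17 18:f→18,2→13,9→25,y→15 19:f→25,2→16,9→15,y→19 20:f→26,2→20,9→9,y→20 21:f→21,2→9,9→9,y→21 22:f→23,2→22,9→9,y→27 23:f→26,2→23,9→9,y→28 24:f→24,2→22,9→25,y→15 25:f→25,2→22,9→15,y→15 26:f→26,2→26,9→9,y→9 27:f→28,2→9,9→9,y→27 28:f→29,2→9,9→9,y→28 29:f→29,2→9,9→9,y→9 (ε-aug+det+¬).
'29': |S_i|=[34, 18, 2] end={s27,s28} — reject; 2/2 del acc.
'ffy2': run [34, 27, 18, 7, 2] end={s27,s28} ∉↓L; 4/4 del acc.
'y992': run [34, 28, 16, 3, 2] end={s27,s28} — reject; 4/4 del acc.
'92ffy': N↓-sim [34, 22, 12, 8, 4, 2] end={s27,s28} ∉↓L; 5/5 deletions ∈↓L.
4 minimals (antichain).


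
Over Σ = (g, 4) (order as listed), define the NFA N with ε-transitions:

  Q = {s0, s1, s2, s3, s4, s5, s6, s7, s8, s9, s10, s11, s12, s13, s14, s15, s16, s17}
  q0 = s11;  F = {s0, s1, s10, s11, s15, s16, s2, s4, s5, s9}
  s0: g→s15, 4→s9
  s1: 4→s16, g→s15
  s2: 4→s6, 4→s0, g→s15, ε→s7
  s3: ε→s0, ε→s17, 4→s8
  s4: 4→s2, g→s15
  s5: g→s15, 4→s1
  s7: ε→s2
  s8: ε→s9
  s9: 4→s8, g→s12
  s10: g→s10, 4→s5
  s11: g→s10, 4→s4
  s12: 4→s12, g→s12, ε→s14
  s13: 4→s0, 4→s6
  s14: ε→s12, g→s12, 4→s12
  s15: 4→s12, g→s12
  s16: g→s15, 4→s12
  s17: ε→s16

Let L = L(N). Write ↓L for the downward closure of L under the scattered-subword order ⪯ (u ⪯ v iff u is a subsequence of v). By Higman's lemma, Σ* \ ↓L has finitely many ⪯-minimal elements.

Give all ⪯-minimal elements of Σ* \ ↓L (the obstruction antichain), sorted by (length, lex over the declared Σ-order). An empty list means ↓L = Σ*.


|Q|=18, |F|=10, |δ|=36 (8 ε).
min D↑ (11 st, q0=0, F={7}): 0:g→1,4→2 1:g→1,4→3 2:g→4,4→5 3:g→4,4→6 4:g→7,4→7 5:g→4,4→8 6:g→4,4→9 7:g→7,4→7 8:g→4,4→10 9:g→4,4→7 10:g→7,4→10.
'4gg': |S_i|=[15, 13, 3, 2] end={s12,s14} — reject; 3/3 single-dels accept.
'4g4': run [15, 13, 3, 2] end={s12,s14} rej; 3/3 deletions ∈↓L.
'g4444': run [15, 7, 6, 5, 4, 2] end={s12,s14} rej; 5/5 single-dels accept.
'4444g': N↓-sim [15, 13, 11, 8, 4, 2] end={s12,s14} ∉↓L; 5/5 single-dels accept.
4 minimals (antichain).

A = [4gg, 4g4, g4444, 4444g].


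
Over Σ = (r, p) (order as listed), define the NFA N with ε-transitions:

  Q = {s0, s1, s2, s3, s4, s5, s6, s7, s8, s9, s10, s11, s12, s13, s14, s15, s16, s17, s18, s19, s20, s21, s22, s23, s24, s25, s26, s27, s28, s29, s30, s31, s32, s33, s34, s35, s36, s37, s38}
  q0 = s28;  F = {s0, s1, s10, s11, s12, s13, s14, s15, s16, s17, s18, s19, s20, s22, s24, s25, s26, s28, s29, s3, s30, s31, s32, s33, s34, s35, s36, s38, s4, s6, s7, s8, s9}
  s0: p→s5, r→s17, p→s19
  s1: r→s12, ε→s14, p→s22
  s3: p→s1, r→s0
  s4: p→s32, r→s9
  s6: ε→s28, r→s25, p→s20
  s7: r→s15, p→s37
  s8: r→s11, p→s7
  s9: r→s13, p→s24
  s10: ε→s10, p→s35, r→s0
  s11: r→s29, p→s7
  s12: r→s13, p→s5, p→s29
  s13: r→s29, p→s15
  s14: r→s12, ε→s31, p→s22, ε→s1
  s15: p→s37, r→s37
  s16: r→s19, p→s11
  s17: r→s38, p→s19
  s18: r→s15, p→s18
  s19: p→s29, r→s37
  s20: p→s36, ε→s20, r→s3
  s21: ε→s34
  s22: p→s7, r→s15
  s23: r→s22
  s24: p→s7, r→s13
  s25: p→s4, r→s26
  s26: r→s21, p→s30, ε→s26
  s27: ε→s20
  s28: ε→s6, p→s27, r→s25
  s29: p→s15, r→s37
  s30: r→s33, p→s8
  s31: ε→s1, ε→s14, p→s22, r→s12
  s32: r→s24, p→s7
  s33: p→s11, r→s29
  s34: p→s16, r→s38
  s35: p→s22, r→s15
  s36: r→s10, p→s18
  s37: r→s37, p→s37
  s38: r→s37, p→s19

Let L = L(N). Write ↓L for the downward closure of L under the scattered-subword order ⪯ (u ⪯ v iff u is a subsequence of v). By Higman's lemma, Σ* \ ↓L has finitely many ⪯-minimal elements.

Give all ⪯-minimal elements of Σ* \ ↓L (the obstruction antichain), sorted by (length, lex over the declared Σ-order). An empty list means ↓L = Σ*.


|Q|=39, |F|=33, |δ|=83 (12 ε).
min D↑ (31 st, q0=0, F={28}): 0:r→1,p→2 1:r→3,p→4 2:r→5,p→6 3:r→7,p→8 4:r→9,p→10 5:r→11,p→12 6:r→13,p→14 7:r→15,p→16 8:r→17,p→18 9:r→19,p→20 10:r→20,p→21 11:r→22,p→23 12:r→24,p→25 13:r→11,p→26 14:r→27,p→14 15:r→28,p→23 16:r→23,p→29 17:r→30,p→29 18:r→29,p→21 19:r→30,p→27 20:r→19,p→21 21:r→27,p→28 22:r→15,p→23 23:r→28,p→30 24:r→19,p→30 25:r→27,p→21 26:r→27,p→25 27:r→28,p→28 28:r→28,p→28 29:r→30,p→21 30:r→28,p→27 [Hopcroft].
'rrrrr': |S_i|=[37, 31, 21, 13, 5, 1] end={s37} — reject; 5/5 del acc.
'rpppp': N↓-sim [37, 31, 22, 11, 3, 1] end={s37} ∉↓L; 5/5 single-dels accept.
'prrpr': |S_i|=[37, 31, 22, 10, 5, 1] end={s37} ∉↓L; 5/5 deletions ∈↓L.
'ppprr': N↓-sim [37, 31, 23, 9, 2, 1] end={s37} ∉↓L; 5/5 del acc.
'ppprp': N↓-sim [37, 31, 23, 9, 2, 1] end={s37} ∉↓L; 5/5 deletions ∈↓L.
'rprrpp': |S_i|=[37, 31, 22, 12, 4, 2, 1] end={s37} — reject; 6/6 single-dels accept.
6 obstructions.

A = [rrrrr, rpppp, prrpr, ppprr, ppprp, rprrpp].


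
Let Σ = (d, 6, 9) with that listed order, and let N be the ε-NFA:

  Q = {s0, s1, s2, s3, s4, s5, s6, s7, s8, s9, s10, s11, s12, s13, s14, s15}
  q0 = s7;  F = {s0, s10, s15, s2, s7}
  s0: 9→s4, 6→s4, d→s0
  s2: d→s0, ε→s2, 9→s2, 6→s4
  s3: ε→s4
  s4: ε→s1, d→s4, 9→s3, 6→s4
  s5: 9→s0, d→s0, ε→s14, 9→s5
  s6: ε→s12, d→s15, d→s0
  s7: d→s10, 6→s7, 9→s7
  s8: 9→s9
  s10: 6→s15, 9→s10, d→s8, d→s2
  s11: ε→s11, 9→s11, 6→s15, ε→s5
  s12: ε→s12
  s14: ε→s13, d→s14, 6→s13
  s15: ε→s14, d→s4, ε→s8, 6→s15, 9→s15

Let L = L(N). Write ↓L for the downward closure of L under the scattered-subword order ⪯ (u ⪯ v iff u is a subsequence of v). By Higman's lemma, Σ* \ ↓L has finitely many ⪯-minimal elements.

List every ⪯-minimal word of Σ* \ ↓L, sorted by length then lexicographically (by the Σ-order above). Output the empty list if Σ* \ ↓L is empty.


|Q|=16, |F|=5, |δ|=40 (11 ε).
min D↑ (6 st, q0=0, F={5}): 0:d→1,6→0,9→0 1:d→2,6→3,9→1 2:d→4,6→5,9→2 3:d→5,6→3,9→3 4:d→4,6→5,9→5 5:d→5,6→5,9→5 [Hopcroft].
'dd6': run [12, 11, 9, 4] end={s1,s13,s3,s4} ∉↓L; 3/3 deletions ∈↓L.
'd6d': N↓-sim [12, 11, 8, 5] end={s1,s13,s14,s3,s4} rej; 3/3 del acc.
'ddd9': N↓-sim [12, 11, 9, 6, 3] end={s1,s3,s4} rej; 4/4 del acc.
3 words, ⪯-incomp.

Antichain: [dd6, d6d, ddd9].
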